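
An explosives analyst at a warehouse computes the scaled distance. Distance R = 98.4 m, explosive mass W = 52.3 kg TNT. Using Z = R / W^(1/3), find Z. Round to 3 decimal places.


Scaled distance calculation:
W^(1/3) = 52.3^(1/3) = 3.739675
Z = R / W^(1/3) = 98.4 / 3.739675
Z = 26.312 m/kg^(1/3)

26.312


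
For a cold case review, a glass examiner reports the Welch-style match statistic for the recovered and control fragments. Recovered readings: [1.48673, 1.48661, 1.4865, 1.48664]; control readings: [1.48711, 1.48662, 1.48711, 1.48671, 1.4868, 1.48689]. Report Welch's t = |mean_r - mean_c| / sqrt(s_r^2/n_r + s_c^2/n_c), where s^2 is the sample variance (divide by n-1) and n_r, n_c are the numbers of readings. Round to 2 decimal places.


Welch's t-criterion for glass RI comparison:
Recovered mean = sum / n_r = 5.94648 / 4 = 1.48662
Control mean = sum / n_c = 8.92124 / 6 = 1.4868733
Recovered sample variance s_r^2 = 9e-09
Control sample variance s_c^2 = 4.17067e-08
Welch SE (unpooled) = sqrt(s_r^2/n_r + s_c^2/n_c) = sqrt(2.25e-09 + 6.95111e-09) = sqrt(9.20111e-09) = 9.59224e-05
|mean_r - mean_c| = 0.000253333
t = 0.000253333 / 9.59224e-05 = 2.64

2.64


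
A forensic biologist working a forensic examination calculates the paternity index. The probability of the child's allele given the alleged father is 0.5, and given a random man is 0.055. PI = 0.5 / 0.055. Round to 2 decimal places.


Paternity Index calculation:
PI = P(allele|father) / P(allele|random)
PI = 0.5 / 0.055
PI = 9.09

9.09


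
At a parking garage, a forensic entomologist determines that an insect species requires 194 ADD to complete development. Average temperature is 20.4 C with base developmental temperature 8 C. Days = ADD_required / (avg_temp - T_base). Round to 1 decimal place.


Insect development time:
Effective temperature = avg_temp - T_base = 20.4 - 8 = 12.4 C
Days = ADD / effective_temp = 194 / 12.4 = 15.6 days

15.6


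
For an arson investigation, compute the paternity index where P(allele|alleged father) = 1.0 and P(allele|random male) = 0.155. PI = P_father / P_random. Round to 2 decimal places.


Paternity Index calculation:
PI = P(allele|father) / P(allele|random)
PI = 1.0 / 0.155
PI = 6.45

6.45


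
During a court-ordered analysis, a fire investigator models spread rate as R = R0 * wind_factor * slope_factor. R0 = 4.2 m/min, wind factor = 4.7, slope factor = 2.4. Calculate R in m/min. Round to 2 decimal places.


Fire spread rate calculation:
R = R0 * wind_factor * slope_factor
= 4.2 * 4.7 * 2.4
= 19.74 * 2.4
= 47.38 m/min

47.38


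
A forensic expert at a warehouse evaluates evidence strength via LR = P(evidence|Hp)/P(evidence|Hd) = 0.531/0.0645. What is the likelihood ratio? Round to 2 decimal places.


Likelihood ratio calculation:
LR = P(E|Hp) / P(E|Hd)
LR = 0.531 / 0.0645
LR = 8.23

8.23


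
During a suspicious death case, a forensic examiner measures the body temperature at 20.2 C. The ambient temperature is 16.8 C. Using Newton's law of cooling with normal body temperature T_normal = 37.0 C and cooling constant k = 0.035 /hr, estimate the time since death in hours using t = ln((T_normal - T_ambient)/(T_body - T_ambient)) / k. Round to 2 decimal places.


Using Newton's law of cooling:
t = ln((T_normal - T_ambient) / (T_body - T_ambient)) / k
T_normal - T_ambient = 20.2
T_body - T_ambient = 3.4
Ratio = 5.941176
ln(ratio) = 1.781907
t = 1.781907 / 0.035 = 50.91 hours

50.91


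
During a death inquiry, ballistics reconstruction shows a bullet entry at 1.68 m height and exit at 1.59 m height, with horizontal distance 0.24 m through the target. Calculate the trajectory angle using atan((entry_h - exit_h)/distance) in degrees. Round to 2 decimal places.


Bullet trajectory angle:
Height difference = 1.68 - 1.59 = 0.09 m
angle = atan(0.09 / 0.24)
angle = atan(0.375)
angle = 20.56 degrees

20.56


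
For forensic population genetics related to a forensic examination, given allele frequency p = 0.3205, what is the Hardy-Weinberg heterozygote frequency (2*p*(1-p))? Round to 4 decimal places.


Hardy-Weinberg heterozygote frequency:
q = 1 - p = 1 - 0.3205 = 0.6795
2pq = 2 * 0.3205 * 0.6795 = 0.4356

0.4356


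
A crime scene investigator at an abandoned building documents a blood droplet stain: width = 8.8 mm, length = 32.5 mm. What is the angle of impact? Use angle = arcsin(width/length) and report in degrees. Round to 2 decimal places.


Blood spatter impact angle calculation:
width / length = 8.8 / 32.5 = 0.270769
angle = arcsin(0.270769)
angle = 15.71 degrees

15.71


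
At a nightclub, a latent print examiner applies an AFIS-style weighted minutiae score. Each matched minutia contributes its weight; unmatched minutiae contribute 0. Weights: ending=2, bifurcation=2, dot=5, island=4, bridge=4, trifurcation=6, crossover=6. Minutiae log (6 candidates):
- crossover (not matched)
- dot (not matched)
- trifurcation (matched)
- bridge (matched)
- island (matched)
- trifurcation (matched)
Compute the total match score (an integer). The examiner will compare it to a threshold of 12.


Weighted minutiae match score:
  crossover: not matched, +0
  dot: not matched, +0
  trifurcation: matched, +6 (running total 6)
  bridge: matched, +4 (running total 10)
  island: matched, +4 (running total 14)
  trifurcation: matched, +6 (running total 20)
Total score = 20
Threshold = 12; verdict = identification

20


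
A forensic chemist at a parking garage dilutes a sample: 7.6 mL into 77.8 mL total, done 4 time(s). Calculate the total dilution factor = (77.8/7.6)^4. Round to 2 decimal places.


Dilution factor calculation:
Single dilution = V_total / V_sample = 77.8 / 7.6 ≈ 10.236842
Number of dilutions = 4
Total DF = (77.8 / 7.6)^4 (full precision, rounded at the end) = 10981.56

10981.56


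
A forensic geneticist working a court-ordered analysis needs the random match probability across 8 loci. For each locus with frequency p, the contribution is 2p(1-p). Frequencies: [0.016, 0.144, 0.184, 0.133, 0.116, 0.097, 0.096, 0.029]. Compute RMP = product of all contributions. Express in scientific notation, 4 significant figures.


Computing RMP for 8 loci:
Locus 1: 2 * 0.016 * 0.984 = 0.031488
Locus 2: 2 * 0.144 * 0.856 = 0.246528
Locus 3: 2 * 0.184 * 0.816 = 0.300288
Locus 4: 2 * 0.133 * 0.867 = 0.230622
Locus 5: 2 * 0.116 * 0.884 = 0.205088
Locus 6: 2 * 0.097 * 0.903 = 0.175182
Locus 7: 2 * 0.096 * 0.904 = 0.173568
Locus 8: 2 * 0.029 * 0.971 = 0.056318
RMP = 1.888e-07

1.888e-07


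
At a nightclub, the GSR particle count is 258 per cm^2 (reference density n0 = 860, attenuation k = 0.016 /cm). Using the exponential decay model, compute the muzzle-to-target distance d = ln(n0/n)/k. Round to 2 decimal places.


GSR distance calculation:
n0/n = 860 / 258 = 3.333333
ln(n0/n) = 1.203973
d = 1.203973 / 0.016 = 75.25 cm

75.25


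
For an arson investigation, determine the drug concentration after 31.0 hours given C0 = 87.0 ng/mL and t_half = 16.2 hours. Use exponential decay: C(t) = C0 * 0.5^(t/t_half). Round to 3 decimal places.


Drug concentration decay:
Number of half-lives = t / t_half = 31.0 / 16.2 = 1.91358
Decay factor = 0.5^1.91358 = 0.26543306
C(t) = 87.0 * 0.26543306 = 23.093 ng/mL

23.093


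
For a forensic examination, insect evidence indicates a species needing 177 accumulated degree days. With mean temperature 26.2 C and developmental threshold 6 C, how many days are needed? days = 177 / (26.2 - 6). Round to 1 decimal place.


Insect development time:
Effective temperature = avg_temp - T_base = 26.2 - 6 = 20.2 C
Days = ADD / effective_temp = 177 / 20.2 = 8.8 days

8.8


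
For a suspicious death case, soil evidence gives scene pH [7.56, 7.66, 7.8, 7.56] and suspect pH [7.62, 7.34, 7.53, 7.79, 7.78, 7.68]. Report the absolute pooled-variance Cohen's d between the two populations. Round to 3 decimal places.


Pooled-variance Cohen's d for soil pH comparison:
Scene mean = 30.58 / 4 = 7.645
Suspect mean = 45.74 / 6 = 7.623333
Scene sample variance s_s^2 = 0.0129
Suspect sample variance s_c^2 = 0.028907
Pooled variance = ((n_s-1)*s_s^2 + (n_c-1)*s_c^2) / (n_s + n_c - 2) = 0.022904
Pooled SD = sqrt(0.022904) = 0.151341
Mean difference = 0.021667
|d| = |0.021667| / 0.151341 = 0.143

0.143


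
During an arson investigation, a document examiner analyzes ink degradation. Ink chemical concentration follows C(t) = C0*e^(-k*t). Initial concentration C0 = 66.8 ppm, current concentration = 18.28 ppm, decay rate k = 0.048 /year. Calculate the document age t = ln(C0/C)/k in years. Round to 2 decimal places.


Document age estimation:
C0/C = 66.8 / 18.28 = 3.654267
ln(C0/C) = 1.295896
t = 1.295896 / 0.048 = 27.00 years

27.00


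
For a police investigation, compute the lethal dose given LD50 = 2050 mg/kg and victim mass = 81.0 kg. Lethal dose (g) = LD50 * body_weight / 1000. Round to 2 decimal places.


Lethal dose calculation:
Lethal dose = LD50 * body_weight / 1000
= 2050 * 81.0 / 1000
= 166050 / 1000
= 166.05 g

166.05


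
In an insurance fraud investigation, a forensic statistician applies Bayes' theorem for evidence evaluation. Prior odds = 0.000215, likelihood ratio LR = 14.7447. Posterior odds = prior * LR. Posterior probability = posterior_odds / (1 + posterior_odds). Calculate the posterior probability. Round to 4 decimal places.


Bayesian evidence evaluation:
Posterior odds = prior_odds * LR = 0.000215 * 14.7447 = 0.003170111
Posterior probability = posterior_odds / (1 + posterior_odds)
= 0.003170111 / (1 + 0.003170111)
= 0.003170111 / 1.003170111
= 0.0032

0.0032


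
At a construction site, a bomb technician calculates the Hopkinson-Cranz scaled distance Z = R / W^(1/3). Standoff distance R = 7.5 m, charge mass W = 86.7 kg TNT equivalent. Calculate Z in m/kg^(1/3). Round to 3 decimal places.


Scaled distance calculation:
W^(1/3) = 86.7^(1/3) = 4.425949
Z = R / W^(1/3) = 7.5 / 4.425949
Z = 1.695 m/kg^(1/3)

1.695


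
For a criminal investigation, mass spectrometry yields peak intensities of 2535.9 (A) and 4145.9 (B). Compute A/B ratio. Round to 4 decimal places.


Spectral peak ratio:
Peak A = 2535.9 counts
Peak B = 4145.9 counts
Ratio = 2535.9 / 4145.9 = 0.6117

0.6117


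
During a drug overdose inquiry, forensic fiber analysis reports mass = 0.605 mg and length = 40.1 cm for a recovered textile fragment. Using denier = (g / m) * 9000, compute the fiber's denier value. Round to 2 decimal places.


Denier calculation:
Mass in grams = 0.605 mg / 1000 = 0.000605 g
Length in meters = 40.1 cm / 100 = 0.401 m
Linear density = mass / length = 0.000605 / 0.401 = 0.00150873 g/m
Denier = (g/m) * 9000 = 0.00150873 * 9000 = 13.58

13.58


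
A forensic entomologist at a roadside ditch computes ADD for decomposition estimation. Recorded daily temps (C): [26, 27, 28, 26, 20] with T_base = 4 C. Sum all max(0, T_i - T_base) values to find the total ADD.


Computing ADD day by day:
Day 1: max(0, 26 - 4) = 22
Day 2: max(0, 27 - 4) = 23
Day 3: max(0, 28 - 4) = 24
Day 4: max(0, 26 - 4) = 22
Day 5: max(0, 20 - 4) = 16
Total ADD = 107

107


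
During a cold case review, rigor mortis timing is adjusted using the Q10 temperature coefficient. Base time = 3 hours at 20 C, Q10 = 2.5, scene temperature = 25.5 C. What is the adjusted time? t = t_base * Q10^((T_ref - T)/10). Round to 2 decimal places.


Rigor mortis time adjustment:
Exponent = (T_ref - T_actual) / 10 = (20 - 25.5) / 10 = -0.55
Q10 factor = 2.5^-0.55 = 0.60413
t_adjusted = 3 * 0.60413 = 1.81 hours

1.81


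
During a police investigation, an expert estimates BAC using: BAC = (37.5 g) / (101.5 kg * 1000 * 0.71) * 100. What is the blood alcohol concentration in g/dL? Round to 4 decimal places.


Applying the Widmark formula:
BAC = (dose_g / (body_wt * 1000 * r)) * 100
Denominator = 101.5 * 1000 * 0.71 = 72065
BAC = (37.5 / 72065) * 100
BAC = 0.0520 g/dL

0.0520


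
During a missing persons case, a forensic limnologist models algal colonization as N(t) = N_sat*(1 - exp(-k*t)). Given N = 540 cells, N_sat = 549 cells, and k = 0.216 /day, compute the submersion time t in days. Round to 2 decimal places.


PMSI from diatom colonization curve:
N / N_sat = 540 / 549 = 0.983607
1 - N/N_sat = 0.016393
ln(1 - N/N_sat) = -4.110901
t = -ln(1 - N/N_sat) / k = -(-4.110901) / 0.216 = 19.03 days

19.03


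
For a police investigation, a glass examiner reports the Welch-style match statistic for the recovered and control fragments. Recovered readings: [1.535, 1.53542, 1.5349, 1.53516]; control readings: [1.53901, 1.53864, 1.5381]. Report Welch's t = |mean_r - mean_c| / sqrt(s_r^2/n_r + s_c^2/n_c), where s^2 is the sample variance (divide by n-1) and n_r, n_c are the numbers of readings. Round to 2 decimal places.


Welch's t-criterion for glass RI comparison:
Recovered mean = sum / n_r = 6.14048 / 4 = 1.53512
Control mean = sum / n_c = 4.61575 / 3 = 1.5385833
Recovered sample variance s_r^2 = 5.14667e-08
Control sample variance s_c^2 = 2.09433e-07
Welch SE (unpooled) = sqrt(s_r^2/n_r + s_c^2/n_c) = sqrt(1.28667e-08 + 6.98111e-08) = sqrt(8.26778e-08) = 0.000287537
|mean_r - mean_c| = 0.00346333
t = 0.00346333 / 0.000287537 = 12.04

12.04


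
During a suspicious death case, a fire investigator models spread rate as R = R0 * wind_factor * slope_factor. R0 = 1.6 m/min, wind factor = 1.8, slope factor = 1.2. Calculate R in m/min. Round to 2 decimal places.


Fire spread rate calculation:
R = R0 * wind_factor * slope_factor
= 1.6 * 1.8 * 1.2
= 2.88 * 1.2
= 3.46 m/min

3.46


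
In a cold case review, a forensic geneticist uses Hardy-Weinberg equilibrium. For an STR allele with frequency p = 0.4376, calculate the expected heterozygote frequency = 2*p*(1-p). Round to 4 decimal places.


Hardy-Weinberg heterozygote frequency:
q = 1 - p = 1 - 0.4376 = 0.5624
2pq = 2 * 0.4376 * 0.5624 = 0.4922

0.4922


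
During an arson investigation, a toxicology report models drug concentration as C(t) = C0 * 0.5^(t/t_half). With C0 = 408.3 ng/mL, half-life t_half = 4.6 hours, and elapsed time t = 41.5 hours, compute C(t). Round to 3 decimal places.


Drug concentration decay:
Number of half-lives = t / t_half = 41.5 / 4.6 = 9.021739
Decay factor = 0.5^9.021739 = 0.00192392
C(t) = 408.3 * 0.00192392 = 0.786 ng/mL

0.786


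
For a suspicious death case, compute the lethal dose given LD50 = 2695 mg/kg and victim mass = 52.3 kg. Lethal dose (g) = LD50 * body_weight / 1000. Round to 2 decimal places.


Lethal dose calculation:
Lethal dose = LD50 * body_weight / 1000
= 2695 * 52.3 / 1000
= 140948.5 / 1000
= 140.95 g

140.95


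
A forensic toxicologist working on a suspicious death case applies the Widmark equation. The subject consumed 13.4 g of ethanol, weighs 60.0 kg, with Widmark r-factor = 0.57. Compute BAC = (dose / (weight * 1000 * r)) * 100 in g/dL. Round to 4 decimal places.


Applying the Widmark formula:
BAC = (dose_g / (body_wt * 1000 * r)) * 100
Denominator = 60.0 * 1000 * 0.57 = 34200
BAC = (13.4 / 34200) * 100
BAC = 0.0392 g/dL

0.0392


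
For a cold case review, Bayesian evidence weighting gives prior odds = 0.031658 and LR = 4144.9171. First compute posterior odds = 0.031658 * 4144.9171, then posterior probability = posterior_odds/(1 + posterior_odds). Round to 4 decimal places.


Bayesian evidence evaluation:
Posterior odds = prior_odds * LR = 0.031658 * 4144.9171 = 131.2198
Posterior probability = posterior_odds / (1 + posterior_odds)
= 131.2198 / (1 + 131.2198)
= 131.2198 / 132.2198
= 0.9924

0.9924


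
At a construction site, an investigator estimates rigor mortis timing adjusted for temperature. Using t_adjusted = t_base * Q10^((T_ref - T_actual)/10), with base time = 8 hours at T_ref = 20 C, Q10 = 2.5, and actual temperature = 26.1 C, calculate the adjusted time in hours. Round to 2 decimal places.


Rigor mortis time adjustment:
Exponent = (T_ref - T_actual) / 10 = (20 - 26.1) / 10 = -0.61
Q10 factor = 2.5^-0.61 = 0.57182
t_adjusted = 8 * 0.57182 = 4.57 hours

4.57


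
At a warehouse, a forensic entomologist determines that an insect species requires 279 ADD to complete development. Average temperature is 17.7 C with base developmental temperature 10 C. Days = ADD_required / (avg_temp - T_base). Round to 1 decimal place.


Insect development time:
Effective temperature = avg_temp - T_base = 17.7 - 10 = 7.7 C
Days = ADD / effective_temp = 279 / 7.7 = 36.2 days

36.2


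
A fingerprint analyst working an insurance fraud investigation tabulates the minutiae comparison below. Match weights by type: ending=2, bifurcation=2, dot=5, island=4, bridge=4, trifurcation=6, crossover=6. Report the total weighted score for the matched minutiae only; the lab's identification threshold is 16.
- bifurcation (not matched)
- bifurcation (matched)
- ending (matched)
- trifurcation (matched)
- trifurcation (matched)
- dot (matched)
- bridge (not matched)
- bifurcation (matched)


Weighted minutiae match score:
  bifurcation: not matched, +0
  bifurcation: matched, +2 (running total 2)
  ending: matched, +2 (running total 4)
  trifurcation: matched, +6 (running total 10)
  trifurcation: matched, +6 (running total 16)
  dot: matched, +5 (running total 21)
  bridge: not matched, +0
  bifurcation: matched, +2 (running total 23)
Total score = 23
Threshold = 16; verdict = identification

23


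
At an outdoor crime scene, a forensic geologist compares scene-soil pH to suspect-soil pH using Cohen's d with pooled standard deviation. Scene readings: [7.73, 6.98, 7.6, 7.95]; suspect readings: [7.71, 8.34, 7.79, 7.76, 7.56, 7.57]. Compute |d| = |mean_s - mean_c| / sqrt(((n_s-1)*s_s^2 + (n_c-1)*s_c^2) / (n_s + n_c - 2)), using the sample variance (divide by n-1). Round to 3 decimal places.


Pooled-variance Cohen's d for soil pH comparison:
Scene mean = 30.26 / 4 = 7.565
Suspect mean = 46.73 / 6 = 7.788333
Scene sample variance s_s^2 = 0.172967
Suspect sample variance s_c^2 = 0.082217
Pooled variance = ((n_s-1)*s_s^2 + (n_c-1)*s_c^2) / (n_s + n_c - 2) = 0.116248
Pooled SD = sqrt(0.116248) = 0.340952
Mean difference = -0.223333
|d| = |-0.223333| / 0.340952 = 0.655

0.655


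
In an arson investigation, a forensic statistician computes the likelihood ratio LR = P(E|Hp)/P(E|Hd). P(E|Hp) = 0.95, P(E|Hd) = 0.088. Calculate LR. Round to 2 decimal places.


Likelihood ratio calculation:
LR = P(E|Hp) / P(E|Hd)
LR = 0.95 / 0.088
LR = 10.80

10.80


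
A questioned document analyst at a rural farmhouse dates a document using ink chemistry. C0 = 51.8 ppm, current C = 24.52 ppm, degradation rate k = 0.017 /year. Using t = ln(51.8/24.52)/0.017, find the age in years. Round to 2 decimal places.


Document age estimation:
C0/C = 51.8 / 24.52 = 2.112561
ln(C0/C) = 0.747901
t = 0.747901 / 0.017 = 43.99 years

43.99


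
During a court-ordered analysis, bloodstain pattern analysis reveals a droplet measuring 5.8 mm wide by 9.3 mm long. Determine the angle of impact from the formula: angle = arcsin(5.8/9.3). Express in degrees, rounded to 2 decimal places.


Blood spatter impact angle calculation:
width / length = 5.8 / 9.3 = 0.623656
angle = arcsin(0.623656)
angle = 38.58 degrees

38.58


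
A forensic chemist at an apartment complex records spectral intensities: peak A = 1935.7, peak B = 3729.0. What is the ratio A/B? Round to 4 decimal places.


Spectral peak ratio:
Peak A = 1935.7 counts
Peak B = 3729.0 counts
Ratio = 1935.7 / 3729.0 = 0.5191

0.5191


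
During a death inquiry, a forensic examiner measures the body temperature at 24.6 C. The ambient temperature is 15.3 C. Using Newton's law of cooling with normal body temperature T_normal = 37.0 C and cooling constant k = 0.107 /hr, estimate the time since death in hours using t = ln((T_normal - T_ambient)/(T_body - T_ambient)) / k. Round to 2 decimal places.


Using Newton's law of cooling:
t = ln((T_normal - T_ambient) / (T_body - T_ambient)) / k
T_normal - T_ambient = 21.7
T_body - T_ambient = 9.3
Ratio = 2.333333
ln(ratio) = 0.847298
t = 0.847298 / 0.107 = 7.92 hours

7.92


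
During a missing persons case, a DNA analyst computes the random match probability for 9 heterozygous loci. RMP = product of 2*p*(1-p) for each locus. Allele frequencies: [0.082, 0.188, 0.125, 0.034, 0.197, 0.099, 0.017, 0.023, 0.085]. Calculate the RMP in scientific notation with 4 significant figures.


Computing RMP for 9 loci:
Locus 1: 2 * 0.082 * 0.918 = 0.150552
Locus 2: 2 * 0.188 * 0.812 = 0.305312
Locus 3: 2 * 0.125 * 0.875 = 0.21875
Locus 4: 2 * 0.034 * 0.966 = 0.065688
Locus 5: 2 * 0.197 * 0.803 = 0.316382
Locus 6: 2 * 0.099 * 0.901 = 0.178398
Locus 7: 2 * 0.017 * 0.983 = 0.033422
Locus 8: 2 * 0.023 * 0.977 = 0.044942
Locus 9: 2 * 0.085 * 0.915 = 0.15555
RMP = 8.710e-09

8.710e-09


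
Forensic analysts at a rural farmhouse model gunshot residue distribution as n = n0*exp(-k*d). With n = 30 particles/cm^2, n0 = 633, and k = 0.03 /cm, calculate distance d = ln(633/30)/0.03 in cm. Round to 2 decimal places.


GSR distance calculation:
n0/n = 633 / 30 = 21.1
ln(n0/n) = 3.049273
d = 3.049273 / 0.03 = 101.64 cm

101.64


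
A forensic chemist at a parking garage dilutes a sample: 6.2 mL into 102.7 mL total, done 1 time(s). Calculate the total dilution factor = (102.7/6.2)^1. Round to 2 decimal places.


Dilution factor calculation:
Single dilution = V_total / V_sample = 102.7 / 6.2 ≈ 16.564516
Number of dilutions = 1
Total DF = (102.7 / 6.2)^1 (full precision, rounded at the end) = 16.56

16.56


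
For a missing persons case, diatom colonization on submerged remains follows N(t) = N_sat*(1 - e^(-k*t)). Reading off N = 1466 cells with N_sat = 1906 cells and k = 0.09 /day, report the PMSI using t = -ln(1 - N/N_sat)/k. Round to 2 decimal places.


PMSI from diatom colonization curve:
N / N_sat = 1466 / 1906 = 0.76915
1 - N/N_sat = 0.23085
ln(1 - N/N_sat) = -1.465987
t = -ln(1 - N/N_sat) / k = -(-1.465987) / 0.09 = 16.29 days

16.29


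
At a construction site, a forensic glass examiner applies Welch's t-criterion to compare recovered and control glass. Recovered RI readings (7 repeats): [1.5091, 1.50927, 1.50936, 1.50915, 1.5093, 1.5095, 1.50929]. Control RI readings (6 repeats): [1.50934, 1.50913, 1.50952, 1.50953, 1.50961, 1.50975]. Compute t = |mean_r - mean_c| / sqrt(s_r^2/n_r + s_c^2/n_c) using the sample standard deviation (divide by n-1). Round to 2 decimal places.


Welch's t-criterion for glass RI comparison:
Recovered mean = sum / n_r = 10.56497 / 7 = 1.5092814
Control mean = sum / n_c = 9.05688 / 6 = 1.50948
Recovered sample variance s_r^2 = 1.74476e-08
Control sample variance s_c^2 = 4.72e-08
Welch SE (unpooled) = sqrt(s_r^2/n_r + s_c^2/n_c) = sqrt(2.49252e-09 + 7.86667e-09) = sqrt(1.03592e-08) = 0.00010178
|mean_r - mean_c| = 0.000198571
t = 0.000198571 / 0.00010178 = 1.95

1.95


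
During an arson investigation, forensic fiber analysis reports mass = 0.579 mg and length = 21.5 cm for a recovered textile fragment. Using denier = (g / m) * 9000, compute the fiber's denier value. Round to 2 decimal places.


Denier calculation:
Mass in grams = 0.579 mg / 1000 = 0.000579 g
Length in meters = 21.5 cm / 100 = 0.215 m
Linear density = mass / length = 0.000579 / 0.215 = 0.00269302 g/m
Denier = (g/m) * 9000 = 0.00269302 * 9000 = 24.24

24.24


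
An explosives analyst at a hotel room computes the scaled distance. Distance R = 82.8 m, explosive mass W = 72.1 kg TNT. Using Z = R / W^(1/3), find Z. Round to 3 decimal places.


Scaled distance calculation:
W^(1/3) = 72.1^(1/3) = 4.162093
Z = R / W^(1/3) = 82.8 / 4.162093
Z = 19.894 m/kg^(1/3)

19.894


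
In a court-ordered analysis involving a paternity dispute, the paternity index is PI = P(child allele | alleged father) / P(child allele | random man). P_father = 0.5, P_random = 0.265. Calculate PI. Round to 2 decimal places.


Paternity Index calculation:
PI = P(allele|father) / P(allele|random)
PI = 0.5 / 0.265
PI = 1.89

1.89


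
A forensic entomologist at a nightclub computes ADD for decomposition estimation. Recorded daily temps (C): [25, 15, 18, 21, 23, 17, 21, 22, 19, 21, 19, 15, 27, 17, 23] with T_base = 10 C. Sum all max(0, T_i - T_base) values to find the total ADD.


Computing ADD day by day:
Day 1: max(0, 25 - 10) = 15
Day 2: max(0, 15 - 10) = 5
Day 3: max(0, 18 - 10) = 8
Day 4: max(0, 21 - 10) = 11
Day 5: max(0, 23 - 10) = 13
Day 6: max(0, 17 - 10) = 7
Day 7: max(0, 21 - 10) = 11
Day 8: max(0, 22 - 10) = 12
Day 9: max(0, 19 - 10) = 9
Day 10: max(0, 21 - 10) = 11
Day 11: max(0, 19 - 10) = 9
Day 12: max(0, 15 - 10) = 5
Day 13: max(0, 27 - 10) = 17
Day 14: max(0, 17 - 10) = 7
Day 15: max(0, 23 - 10) = 13
Total ADD = 153

153


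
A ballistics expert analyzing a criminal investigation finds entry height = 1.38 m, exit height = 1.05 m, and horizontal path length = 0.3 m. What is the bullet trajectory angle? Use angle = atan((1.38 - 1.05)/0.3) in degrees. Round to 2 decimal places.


Bullet trajectory angle:
Height difference = 1.38 - 1.05 = 0.33 m
angle = atan(0.33 / 0.3)
angle = atan(1.1)
angle = 47.73 degrees

47.73


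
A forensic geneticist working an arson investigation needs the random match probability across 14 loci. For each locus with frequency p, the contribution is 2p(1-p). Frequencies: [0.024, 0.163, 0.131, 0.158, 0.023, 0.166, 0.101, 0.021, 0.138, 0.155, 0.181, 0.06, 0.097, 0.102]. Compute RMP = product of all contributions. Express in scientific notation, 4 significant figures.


Computing RMP for 14 loci:
Locus 1: 2 * 0.024 * 0.976 = 0.046848
Locus 2: 2 * 0.163 * 0.837 = 0.272862
Locus 3: 2 * 0.131 * 0.869 = 0.227678
Locus 4: 2 * 0.158 * 0.842 = 0.266072
Locus 5: 2 * 0.023 * 0.977 = 0.044942
Locus 6: 2 * 0.166 * 0.834 = 0.276888
Locus 7: 2 * 0.101 * 0.899 = 0.181598
Locus 8: 2 * 0.021 * 0.979 = 0.041118
Locus 9: 2 * 0.138 * 0.862 = 0.237912
Locus 10: 2 * 0.155 * 0.845 = 0.26195
Locus 11: 2 * 0.181 * 0.819 = 0.296478
Locus 12: 2 * 0.06 * 0.94 = 0.1128
Locus 13: 2 * 0.097 * 0.903 = 0.175182
Locus 14: 2 * 0.102 * 0.898 = 0.183192
RMP = 4.813e-12

4.813e-12


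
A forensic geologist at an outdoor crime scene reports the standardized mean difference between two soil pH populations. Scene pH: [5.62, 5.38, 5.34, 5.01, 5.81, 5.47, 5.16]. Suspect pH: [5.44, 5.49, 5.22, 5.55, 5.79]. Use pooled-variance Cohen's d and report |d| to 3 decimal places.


Pooled-variance Cohen's d for soil pH comparison:
Scene mean = 37.79 / 7 = 5.398571
Suspect mean = 27.49 / 5 = 5.498
Scene sample variance s_s^2 = 0.072514
Suspect sample variance s_c^2 = 0.04217
Pooled variance = ((n_s-1)*s_s^2 + (n_c-1)*s_c^2) / (n_s + n_c - 2) = 0.060377
Pooled SD = sqrt(0.060377) = 0.245717
Mean difference = -0.099429
|d| = |-0.099429| / 0.245717 = 0.405

0.405


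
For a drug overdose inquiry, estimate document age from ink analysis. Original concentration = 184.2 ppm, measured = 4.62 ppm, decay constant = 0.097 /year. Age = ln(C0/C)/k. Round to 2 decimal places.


Document age estimation:
C0/C = 184.2 / 4.62 = 39.87013
ln(C0/C) = 3.685627
t = 3.685627 / 0.097 = 38.00 years

38.00


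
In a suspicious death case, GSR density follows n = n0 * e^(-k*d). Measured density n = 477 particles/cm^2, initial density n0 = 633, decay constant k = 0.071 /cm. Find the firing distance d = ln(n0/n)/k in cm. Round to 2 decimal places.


GSR distance calculation:
n0/n = 633 / 477 = 1.327044
ln(n0/n) = 0.282954
d = 0.282954 / 0.071 = 3.99 cm

3.99


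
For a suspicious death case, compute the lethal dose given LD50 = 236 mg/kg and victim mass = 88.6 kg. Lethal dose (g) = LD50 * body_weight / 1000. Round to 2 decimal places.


Lethal dose calculation:
Lethal dose = LD50 * body_weight / 1000
= 236 * 88.6 / 1000
= 20909.6 / 1000
= 20.91 g

20.91


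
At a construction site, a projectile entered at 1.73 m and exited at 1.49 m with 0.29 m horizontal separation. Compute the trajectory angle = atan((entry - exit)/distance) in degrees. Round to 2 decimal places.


Bullet trajectory angle:
Height difference = 1.73 - 1.49 = 0.24 m
angle = atan(0.24 / 0.29)
angle = atan(0.827586)
angle = 39.61 degrees

39.61


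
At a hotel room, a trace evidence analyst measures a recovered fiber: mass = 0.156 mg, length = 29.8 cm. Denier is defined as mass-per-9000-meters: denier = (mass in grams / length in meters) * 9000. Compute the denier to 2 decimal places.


Denier calculation:
Mass in grams = 0.156 mg / 1000 = 0.000156 g
Length in meters = 29.8 cm / 100 = 0.298 m
Linear density = mass / length = 0.000156 / 0.298 = 0.00052349 g/m
Denier = (g/m) * 9000 = 0.00052349 * 9000 = 4.71

4.71


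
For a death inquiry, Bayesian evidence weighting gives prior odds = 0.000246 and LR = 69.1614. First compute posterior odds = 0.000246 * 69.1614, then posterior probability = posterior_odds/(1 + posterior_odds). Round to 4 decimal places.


Bayesian evidence evaluation:
Posterior odds = prior_odds * LR = 0.000246 * 69.1614 = 0.0170137
Posterior probability = posterior_odds / (1 + posterior_odds)
= 0.0170137 / (1 + 0.0170137)
= 0.0170137 / 1.0170137
= 0.0167

0.0167


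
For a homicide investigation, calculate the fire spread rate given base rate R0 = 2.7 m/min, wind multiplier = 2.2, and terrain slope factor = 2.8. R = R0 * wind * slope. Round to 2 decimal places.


Fire spread rate calculation:
R = R0 * wind_factor * slope_factor
= 2.7 * 2.2 * 2.8
= 5.94 * 2.8
= 16.63 m/min

16.63


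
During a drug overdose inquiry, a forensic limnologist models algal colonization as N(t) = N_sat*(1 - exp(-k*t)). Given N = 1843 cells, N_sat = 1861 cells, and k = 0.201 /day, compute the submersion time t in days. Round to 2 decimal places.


PMSI from diatom colonization curve:
N / N_sat = 1843 / 1861 = 0.990328
1 - N/N_sat = 0.009672
ln(1 - N/N_sat) = -4.63852
t = -ln(1 - N/N_sat) / k = -(-4.63852) / 0.201 = 23.08 days

23.08


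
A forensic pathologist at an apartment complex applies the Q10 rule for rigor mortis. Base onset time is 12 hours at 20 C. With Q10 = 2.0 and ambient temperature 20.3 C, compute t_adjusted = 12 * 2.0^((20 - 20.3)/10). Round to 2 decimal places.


Rigor mortis time adjustment:
Exponent = (T_ref - T_actual) / 10 = (20 - 20.3) / 10 = -0.03
Q10 factor = 2.0^-0.03 = 0.97942
t_adjusted = 12 * 0.97942 = 11.75 hours

11.75


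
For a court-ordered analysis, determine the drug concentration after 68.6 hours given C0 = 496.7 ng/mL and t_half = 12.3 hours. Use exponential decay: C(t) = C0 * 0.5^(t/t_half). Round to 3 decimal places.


Drug concentration decay:
Number of half-lives = t / t_half = 68.6 / 12.3 = 5.577236
Decay factor = 0.5^5.577236 = 0.02094521
C(t) = 496.7 * 0.02094521 = 10.403 ng/mL

10.403


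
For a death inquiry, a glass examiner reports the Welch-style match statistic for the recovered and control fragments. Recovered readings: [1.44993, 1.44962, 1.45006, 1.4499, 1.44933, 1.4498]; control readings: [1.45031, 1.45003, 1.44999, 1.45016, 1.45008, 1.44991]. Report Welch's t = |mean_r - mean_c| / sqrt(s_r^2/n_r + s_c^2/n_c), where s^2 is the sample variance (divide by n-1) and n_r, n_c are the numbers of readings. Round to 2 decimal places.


Welch's t-criterion for glass RI comparison:
Recovered mean = sum / n_r = 8.69864 / 6 = 1.4497733
Control mean = sum / n_c = 8.70048 / 6 = 1.45008
Recovered sample variance s_r^2 = 6.87067e-08
Control sample variance s_c^2 = 1.976e-08
Welch SE (unpooled) = sqrt(s_r^2/n_r + s_c^2/n_c) = sqrt(1.14511e-08 + 3.29333e-09) = sqrt(1.47444e-08) = 0.000121427
|mean_r - mean_c| = 0.000306667
t = 0.000306667 / 0.000121427 = 2.53

2.53


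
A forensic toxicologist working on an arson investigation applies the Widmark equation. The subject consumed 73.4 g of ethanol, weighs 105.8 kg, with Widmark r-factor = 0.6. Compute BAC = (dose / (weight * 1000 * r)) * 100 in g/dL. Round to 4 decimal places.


Applying the Widmark formula:
BAC = (dose_g / (body_wt * 1000 * r)) * 100
Denominator = 105.8 * 1000 * 0.6 = 63480
BAC = (73.4 / 63480) * 100
BAC = 0.1156 g/dL

0.1156


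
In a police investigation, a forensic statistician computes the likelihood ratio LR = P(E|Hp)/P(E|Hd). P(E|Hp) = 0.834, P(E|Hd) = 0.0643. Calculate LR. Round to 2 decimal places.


Likelihood ratio calculation:
LR = P(E|Hp) / P(E|Hd)
LR = 0.834 / 0.0643
LR = 12.97

12.97


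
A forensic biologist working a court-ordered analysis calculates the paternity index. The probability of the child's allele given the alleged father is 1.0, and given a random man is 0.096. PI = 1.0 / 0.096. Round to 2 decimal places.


Paternity Index calculation:
PI = P(allele|father) / P(allele|random)
PI = 1.0 / 0.096
PI = 10.42

10.42


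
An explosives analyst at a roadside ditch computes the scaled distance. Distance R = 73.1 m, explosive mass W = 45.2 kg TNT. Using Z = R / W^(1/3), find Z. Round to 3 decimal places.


Scaled distance calculation:
W^(1/3) = 45.2^(1/3) = 3.562155
Z = R / W^(1/3) = 73.1 / 3.562155
Z = 20.521 m/kg^(1/3)

20.521


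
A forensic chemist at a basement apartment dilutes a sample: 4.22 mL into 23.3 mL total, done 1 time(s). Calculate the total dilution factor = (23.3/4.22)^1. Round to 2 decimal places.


Dilution factor calculation:
Single dilution = V_total / V_sample = 23.3 / 4.22 ≈ 5.521327
Number of dilutions = 1
Total DF = (23.3 / 4.22)^1 (full precision, rounded at the end) = 5.52

5.52


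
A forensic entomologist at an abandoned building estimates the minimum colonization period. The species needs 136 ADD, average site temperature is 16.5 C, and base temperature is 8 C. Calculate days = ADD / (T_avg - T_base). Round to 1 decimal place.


Insect development time:
Effective temperature = avg_temp - T_base = 16.5 - 8 = 8.5 C
Days = ADD / effective_temp = 136 / 8.5 = 16.0 days

16.0


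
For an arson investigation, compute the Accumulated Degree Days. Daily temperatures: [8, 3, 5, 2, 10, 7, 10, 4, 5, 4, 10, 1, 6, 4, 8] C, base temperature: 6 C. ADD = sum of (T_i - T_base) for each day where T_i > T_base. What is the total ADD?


Computing ADD day by day:
Day 1: max(0, 8 - 6) = 2
Day 2: max(0, 3 - 6) = 0
Day 3: max(0, 5 - 6) = 0
Day 4: max(0, 2 - 6) = 0
Day 5: max(0, 10 - 6) = 4
Day 6: max(0, 7 - 6) = 1
Day 7: max(0, 10 - 6) = 4
Day 8: max(0, 4 - 6) = 0
Day 9: max(0, 5 - 6) = 0
Day 10: max(0, 4 - 6) = 0
Day 11: max(0, 10 - 6) = 4
Day 12: max(0, 1 - 6) = 0
Day 13: max(0, 6 - 6) = 0
Day 14: max(0, 4 - 6) = 0
Day 15: max(0, 8 - 6) = 2
Total ADD = 17

17


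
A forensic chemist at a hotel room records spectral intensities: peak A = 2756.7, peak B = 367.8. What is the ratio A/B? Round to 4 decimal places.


Spectral peak ratio:
Peak A = 2756.7 counts
Peak B = 367.8 counts
Ratio = 2756.7 / 367.8 = 7.4951

7.4951


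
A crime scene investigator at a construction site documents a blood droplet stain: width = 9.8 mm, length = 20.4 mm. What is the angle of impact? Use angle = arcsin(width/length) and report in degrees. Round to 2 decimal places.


Blood spatter impact angle calculation:
width / length = 9.8 / 20.4 = 0.480392
angle = arcsin(0.480392)
angle = 28.71 degrees

28.71


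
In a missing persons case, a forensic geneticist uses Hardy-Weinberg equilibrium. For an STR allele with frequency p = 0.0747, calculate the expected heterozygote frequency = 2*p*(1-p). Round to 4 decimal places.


Hardy-Weinberg heterozygote frequency:
q = 1 - p = 1 - 0.0747 = 0.9253
2pq = 2 * 0.0747 * 0.9253 = 0.1382

0.1382


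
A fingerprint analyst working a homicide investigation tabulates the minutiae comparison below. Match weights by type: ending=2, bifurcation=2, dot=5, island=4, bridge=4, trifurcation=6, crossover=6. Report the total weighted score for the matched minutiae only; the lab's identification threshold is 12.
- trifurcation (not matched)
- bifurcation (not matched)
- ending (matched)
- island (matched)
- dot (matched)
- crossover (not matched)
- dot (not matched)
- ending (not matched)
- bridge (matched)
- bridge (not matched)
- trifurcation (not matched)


Weighted minutiae match score:
  trifurcation: not matched, +0
  bifurcation: not matched, +0
  ending: matched, +2 (running total 2)
  island: matched, +4 (running total 6)
  dot: matched, +5 (running total 11)
  crossover: not matched, +0
  dot: not matched, +0
  ending: not matched, +0
  bridge: matched, +4 (running total 15)
  bridge: not matched, +0
  trifurcation: not matched, +0
Total score = 15
Threshold = 12; verdict = identification

15


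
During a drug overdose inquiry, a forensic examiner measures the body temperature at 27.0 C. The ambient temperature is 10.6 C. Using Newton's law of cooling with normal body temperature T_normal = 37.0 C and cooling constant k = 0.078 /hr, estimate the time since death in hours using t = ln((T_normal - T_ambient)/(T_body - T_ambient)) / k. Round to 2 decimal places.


Using Newton's law of cooling:
t = ln((T_normal - T_ambient) / (T_body - T_ambient)) / k
T_normal - T_ambient = 26.4
T_body - T_ambient = 16.4
Ratio = 1.609756
ln(ratio) = 0.476083
t = 0.476083 / 0.078 = 6.10 hours

6.10


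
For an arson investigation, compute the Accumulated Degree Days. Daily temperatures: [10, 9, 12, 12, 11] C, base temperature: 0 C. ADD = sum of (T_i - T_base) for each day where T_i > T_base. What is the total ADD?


Computing ADD day by day:
Day 1: max(0, 10 - 0) = 10
Day 2: max(0, 9 - 0) = 9
Day 3: max(0, 12 - 0) = 12
Day 4: max(0, 12 - 0) = 12
Day 5: max(0, 11 - 0) = 11
Total ADD = 54

54


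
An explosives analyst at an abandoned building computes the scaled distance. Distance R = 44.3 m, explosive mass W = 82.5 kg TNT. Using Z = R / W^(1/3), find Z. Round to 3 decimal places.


Scaled distance calculation:
W^(1/3) = 82.5^(1/3) = 4.353294
Z = R / W^(1/3) = 44.3 / 4.353294
Z = 10.176 m/kg^(1/3)

10.176


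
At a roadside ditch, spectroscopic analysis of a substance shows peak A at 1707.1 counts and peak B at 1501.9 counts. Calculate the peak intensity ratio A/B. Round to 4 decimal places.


Spectral peak ratio:
Peak A = 1707.1 counts
Peak B = 1501.9 counts
Ratio = 1707.1 / 1501.9 = 1.1366

1.1366


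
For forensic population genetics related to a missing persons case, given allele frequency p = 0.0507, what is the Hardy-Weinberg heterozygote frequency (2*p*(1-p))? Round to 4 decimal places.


Hardy-Weinberg heterozygote frequency:
q = 1 - p = 1 - 0.0507 = 0.9493
2pq = 2 * 0.0507 * 0.9493 = 0.0963

0.0963


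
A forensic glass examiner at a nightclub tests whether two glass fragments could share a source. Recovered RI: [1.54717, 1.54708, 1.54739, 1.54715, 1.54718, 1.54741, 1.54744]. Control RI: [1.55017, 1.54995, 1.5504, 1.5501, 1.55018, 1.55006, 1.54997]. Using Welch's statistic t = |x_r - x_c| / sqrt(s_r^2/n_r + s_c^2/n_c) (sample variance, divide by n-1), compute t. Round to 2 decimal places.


Welch's t-criterion for glass RI comparison:
Recovered mean = sum / n_r = 10.83082 / 7 = 1.54726
Control mean = sum / n_c = 10.85083 / 7 = 1.5501186
Recovered sample variance s_r^2 = 2.18e-08
Control sample variance s_c^2 = 2.33143e-08
Welch SE (unpooled) = sqrt(s_r^2/n_r + s_c^2/n_c) = sqrt(3.11429e-09 + 3.33061e-09) = sqrt(6.4449e-09) = 8.02801e-05
|mean_r - mean_c| = 0.00285857
t = 0.00285857 / 8.02801e-05 = 35.61

35.61


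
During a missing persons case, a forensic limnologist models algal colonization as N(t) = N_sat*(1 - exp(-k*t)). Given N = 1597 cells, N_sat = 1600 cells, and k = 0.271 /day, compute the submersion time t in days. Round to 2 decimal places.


PMSI from diatom colonization curve:
N / N_sat = 1597 / 1600 = 0.998125
1 - N/N_sat = 0.001875
ln(1 - N/N_sat) = -6.279147
t = -ln(1 - N/N_sat) / k = -(-6.279147) / 0.271 = 23.17 days

23.17


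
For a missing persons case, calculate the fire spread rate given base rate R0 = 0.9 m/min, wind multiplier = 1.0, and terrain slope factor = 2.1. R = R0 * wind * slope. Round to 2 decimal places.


Fire spread rate calculation:
R = R0 * wind_factor * slope_factor
= 0.9 * 1.0 * 2.1
= 0.9 * 2.1
= 1.89 m/min

1.89


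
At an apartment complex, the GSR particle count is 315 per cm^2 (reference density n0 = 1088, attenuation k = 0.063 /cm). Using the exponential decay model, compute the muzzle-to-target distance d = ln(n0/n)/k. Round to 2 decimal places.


GSR distance calculation:
n0/n = 1088 / 315 = 3.453968
ln(n0/n) = 1.239524
d = 1.239524 / 0.063 = 19.67 cm

19.67
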